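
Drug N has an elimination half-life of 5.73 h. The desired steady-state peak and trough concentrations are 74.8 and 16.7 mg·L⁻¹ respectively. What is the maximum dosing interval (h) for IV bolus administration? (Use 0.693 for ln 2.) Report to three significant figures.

k = 0.693 / t½ = 0.693 / 5.73 = 0.1209 h⁻¹
Between IV bolus doses, concentration decays as C = C₀·e^(−kτ), so C_peak/C_trough = e^(kτ).
τ_max = ln(C_peak/C_trough) / k = ln(74.8/16.7) / 0.1209 = 1.499 / 0.1209 = 12.40 h

12.4 h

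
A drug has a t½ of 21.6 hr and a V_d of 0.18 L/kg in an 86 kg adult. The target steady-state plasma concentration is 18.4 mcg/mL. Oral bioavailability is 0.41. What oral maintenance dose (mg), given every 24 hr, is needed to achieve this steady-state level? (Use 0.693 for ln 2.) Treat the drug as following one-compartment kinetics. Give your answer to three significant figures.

535 mg

Vd = 0.18 L/kg × 86 kg = 15.48 L
CL = ln 2 · Vd / t½ = 0.693 × 15.48 / 21.6 = 0.4967 L/h
D = CL × Css × τ / F = 0.4967 × 18.4 × 24 / 0.41 = 535.0 mg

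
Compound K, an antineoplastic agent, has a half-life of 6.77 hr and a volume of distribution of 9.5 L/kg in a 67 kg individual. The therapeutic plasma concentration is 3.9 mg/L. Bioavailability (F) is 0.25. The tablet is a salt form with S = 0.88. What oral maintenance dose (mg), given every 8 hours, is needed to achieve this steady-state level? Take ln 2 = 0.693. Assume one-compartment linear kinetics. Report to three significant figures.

9240 mg

Vd = 9.5 L/kg × 67 kg = 636.5 L
k = 0.693/6.77 = 0.1024 h⁻¹, so CL = k·Vd = 0.1024 × 636.5 = 65.18 L/h
D = CL × Css × τ / F / S = 65.18 × 3.9 × 8 / 0.25 / 0.88 = 9244 mg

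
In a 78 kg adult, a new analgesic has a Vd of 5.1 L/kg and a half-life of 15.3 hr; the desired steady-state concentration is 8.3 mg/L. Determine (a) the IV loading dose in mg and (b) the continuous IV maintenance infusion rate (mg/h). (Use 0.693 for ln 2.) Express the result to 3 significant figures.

(a) 3300 mg; (b) 150 mg/h

Total Vd = 5.1 × 78 = 397.8 L
LD = Vd × C = 397.8 × 8.3 = 3302 mg
CL = 0.693 × Vd / t½ = 0.693 × 397.8 / 15.3 = 18.02 L/h
Infusion rate = CL × Css = 18.02 × 8.3 = 149.6 mg/h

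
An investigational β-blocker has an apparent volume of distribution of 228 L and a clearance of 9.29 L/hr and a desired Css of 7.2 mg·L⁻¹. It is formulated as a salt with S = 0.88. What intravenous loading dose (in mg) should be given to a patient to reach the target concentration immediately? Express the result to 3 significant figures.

1870 mg

LD = Vd × C / S = 228.0 × 7.200 / 0.88 = 1865 mg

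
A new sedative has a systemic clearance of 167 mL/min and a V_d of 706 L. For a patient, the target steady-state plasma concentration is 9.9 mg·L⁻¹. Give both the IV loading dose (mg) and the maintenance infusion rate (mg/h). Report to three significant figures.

LD = Vd · C_target = 706.0 × 9.9 = 6989 mg
CL = 167 mL/min = 167 × 0.06 = 10.02 L/h
Maintenance infusion rate = CL × Css = 10.02 × 9.9 = 99.20 mg/h

(a) 6990 mg; (b) 99.2 mg/h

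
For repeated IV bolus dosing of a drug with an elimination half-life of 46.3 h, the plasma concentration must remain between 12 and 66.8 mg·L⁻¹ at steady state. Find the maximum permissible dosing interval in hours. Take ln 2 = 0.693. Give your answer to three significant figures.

k = 0.693 / t½ = 0.693 / 46.3 = 0.01497 h⁻¹
Between IV bolus doses, concentration decays as C = C₀·e^(−kτ), so C_peak/C_trough = e^(kτ).
τ_max = ln(C_peak/C_trough) / k = ln(66.8/12) / 0.01497 = 1.717 / 0.01497 = 114.7 h

115 h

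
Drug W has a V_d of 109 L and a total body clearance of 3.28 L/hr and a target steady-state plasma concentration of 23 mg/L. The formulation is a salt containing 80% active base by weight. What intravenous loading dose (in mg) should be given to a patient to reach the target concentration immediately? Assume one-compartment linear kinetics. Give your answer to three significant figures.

LD = Vd × C / S = 109.0 × 23.00 / 0.8 = 3134 mg

3130 mg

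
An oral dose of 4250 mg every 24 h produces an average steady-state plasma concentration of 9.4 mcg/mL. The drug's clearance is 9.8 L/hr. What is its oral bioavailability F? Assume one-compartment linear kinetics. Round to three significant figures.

0.520

F·D/τ = CL·Css at steady state → F = CL·Css·τ / D.
F = 9.8 × 9.4 × 24 / 4250 = 0.520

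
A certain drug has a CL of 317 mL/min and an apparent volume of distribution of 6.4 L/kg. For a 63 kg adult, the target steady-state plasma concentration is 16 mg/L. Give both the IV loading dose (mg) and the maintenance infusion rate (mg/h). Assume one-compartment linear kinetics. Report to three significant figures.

(a) 6450 mg; (b) 304 mg/h

Vd(total) = 63 kg × 6.4 L/kg = 403.2 L
LD = Vd · C_target = 403.2 × 16 = 6451 mg
Convert clearance: 317 mL/min × 60 min/h ÷ 1000 mL/L = 19.02 L/h
Maintenance infusion rate = CL × Css = 19.02 × 16 = 304.3 mg/h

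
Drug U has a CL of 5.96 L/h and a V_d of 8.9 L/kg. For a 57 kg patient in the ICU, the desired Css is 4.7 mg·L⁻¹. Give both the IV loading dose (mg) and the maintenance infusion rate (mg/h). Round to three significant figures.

Vd = 8.9 L/kg × 57 kg = 507.3 L
Loading dose = Vd × C = 507.3 × 4.7 = 2384 mg
Maintenance infusion rate = CL × Css = 5.960 × 4.7 = 28.01 mg/h

(a) 2380 mg; (b) 28.0 mg/h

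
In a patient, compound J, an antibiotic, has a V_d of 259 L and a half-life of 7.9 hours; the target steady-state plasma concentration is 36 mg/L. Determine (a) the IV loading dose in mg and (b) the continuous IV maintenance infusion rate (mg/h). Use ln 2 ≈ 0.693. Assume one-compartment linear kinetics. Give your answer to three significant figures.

(a) 9320 mg; (b) 818 mg/h

LD = Vd × C = 259.0 × 36 = 9324 mg
CL = 0.693 × Vd / t½ = 0.693 × 259.0 / 7.9 = 22.72 L/h
Infusion rate = CL × Css = 22.72 × 36 = 817.9 mg/h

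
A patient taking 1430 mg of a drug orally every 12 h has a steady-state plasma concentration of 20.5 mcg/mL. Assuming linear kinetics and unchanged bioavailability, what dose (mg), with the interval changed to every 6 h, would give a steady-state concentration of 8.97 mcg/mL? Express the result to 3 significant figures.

With linear kinetics, Css is proportional to dose rate (D/τ) at fixed clearance.
D₂ = D₁ × (Css,target / Css,current) × (τ₂/τ₁) = 1430 × (8.97/20.5) × (6/12) = 312.9 mg

313 mg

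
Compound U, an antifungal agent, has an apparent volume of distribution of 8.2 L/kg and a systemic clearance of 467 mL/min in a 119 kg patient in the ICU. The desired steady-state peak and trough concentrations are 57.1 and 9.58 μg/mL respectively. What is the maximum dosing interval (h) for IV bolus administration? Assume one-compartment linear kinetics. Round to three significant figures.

Total Vd = 8.2 × 119 = 975.8 L
CL = 467 mL/min = 467 × 0.06 = 28.02 L/h
k = CL / Vd = 28.02 / 975.8 = 0.02871 h⁻¹
Between IV bolus doses, concentration decays as C = C₀·e^(−kτ), so C_peak/C_trough = e^(kτ).
τ_max = ln(C_peak/C_trough) / k = ln(57.1/9.58) / 0.02871 = 1.785 / 0.02871 = 62.17 h

62.2 h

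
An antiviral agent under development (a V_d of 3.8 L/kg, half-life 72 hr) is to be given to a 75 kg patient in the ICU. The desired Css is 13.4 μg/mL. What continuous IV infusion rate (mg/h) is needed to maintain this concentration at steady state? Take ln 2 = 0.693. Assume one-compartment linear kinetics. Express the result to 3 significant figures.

Vd = 3.8 L/kg × 75 kg = 285.0 L
CL = 0.693 × Vd / t½ = 0.693 × 285.0 / 72 = 2.743 L/h
Infusion rate = CL × Css = 2.743 × 13.4 = 36.76 mg/h

36.8 mg/h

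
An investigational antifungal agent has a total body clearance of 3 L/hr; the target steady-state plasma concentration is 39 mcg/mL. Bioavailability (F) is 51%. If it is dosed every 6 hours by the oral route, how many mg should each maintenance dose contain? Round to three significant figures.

D = CL × Css × τ / F = 3.000 × 39 × 6 / 0.51 = 1376 mg

1380 mg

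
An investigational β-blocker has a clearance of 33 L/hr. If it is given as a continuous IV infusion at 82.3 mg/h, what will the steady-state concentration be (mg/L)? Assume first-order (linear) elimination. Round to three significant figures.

2.49 mg/L

Css = rate / CL = 82.3 / 33.00 = 2.494 mg/L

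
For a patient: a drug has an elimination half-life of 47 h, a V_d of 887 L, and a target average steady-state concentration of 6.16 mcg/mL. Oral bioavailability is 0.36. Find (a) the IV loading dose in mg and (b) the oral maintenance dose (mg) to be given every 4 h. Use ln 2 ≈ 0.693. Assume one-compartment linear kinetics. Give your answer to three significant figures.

(a) 5460 mg; (b) 895 mg

LD = Vd × C = 887.0 × 6.16 = 5464 mg
CL = 0.693 × Vd / t½ = 0.693 × 887.0 / 47 = 13.08 L/h
D = CL × Css × τ / F = 13.08 × 6.16 × 4 / 0.36 = 895.3 mg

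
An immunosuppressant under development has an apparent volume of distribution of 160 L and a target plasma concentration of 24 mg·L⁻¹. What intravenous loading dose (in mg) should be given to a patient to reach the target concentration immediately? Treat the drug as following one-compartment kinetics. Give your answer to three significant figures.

3840 mg

The loading dose fills Vd to the target concentration.
LD = Vd × C = 160.0 × 24.00 = 3840 mg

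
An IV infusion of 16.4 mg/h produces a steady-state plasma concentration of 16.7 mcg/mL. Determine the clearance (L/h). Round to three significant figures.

0.982 L/h

At steady state, infusion rate = CL × Css, so CL = rate / Css.
CL = 16.4 / 16.7 = 0.9820 L/h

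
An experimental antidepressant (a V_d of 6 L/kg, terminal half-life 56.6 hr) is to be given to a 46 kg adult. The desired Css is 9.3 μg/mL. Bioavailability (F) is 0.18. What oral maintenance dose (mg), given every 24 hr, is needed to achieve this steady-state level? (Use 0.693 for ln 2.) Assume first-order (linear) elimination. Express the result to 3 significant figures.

4190 mg

Vd(total) = 46 kg × 6 L/kg = 276.0 L
k = 0.693/56.6 = 0.01224 h⁻¹, so CL = k·Vd = 0.01224 × 276.0 = 3.378 L/h
D = CL × Css × τ / F = 3.378 × 9.3 × 24 / 0.18 = 4189 mg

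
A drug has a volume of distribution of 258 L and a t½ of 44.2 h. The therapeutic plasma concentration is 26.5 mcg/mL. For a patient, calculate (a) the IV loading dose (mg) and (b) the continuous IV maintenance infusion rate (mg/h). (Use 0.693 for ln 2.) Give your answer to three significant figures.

LD = Vd × C = 258.0 × 26.5 = 6837 mg
CL = 0.693 × Vd / t½ = 0.693 × 258.0 / 44.2 = 4.045 L/h
Infusion rate = CL × Css = 4.045 × 26.5 = 107.2 mg/h

(a) 6840 mg; (b) 107 mg/h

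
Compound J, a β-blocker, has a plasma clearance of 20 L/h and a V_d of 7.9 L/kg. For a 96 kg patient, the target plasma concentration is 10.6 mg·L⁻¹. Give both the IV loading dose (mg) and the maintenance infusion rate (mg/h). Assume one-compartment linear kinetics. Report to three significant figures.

(a) 8040 mg; (b) 212 mg/h

Vd = 7.9 L/kg × 96 kg = 758.4 L
Loading dose = Vd × C = 758.4 × 10.6 = 8039 mg
Infusion rate = 20.00 L/h × 10.6 mg/L = 212.0 mg/h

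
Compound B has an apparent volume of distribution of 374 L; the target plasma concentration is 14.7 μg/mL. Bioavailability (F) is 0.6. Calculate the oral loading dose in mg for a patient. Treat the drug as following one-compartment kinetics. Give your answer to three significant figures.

The loading dose fills Vd to the target concentration.
LD = Vd × C / F = 374.0 × 14.70 / 0.6 = 9163 mg

9160 mg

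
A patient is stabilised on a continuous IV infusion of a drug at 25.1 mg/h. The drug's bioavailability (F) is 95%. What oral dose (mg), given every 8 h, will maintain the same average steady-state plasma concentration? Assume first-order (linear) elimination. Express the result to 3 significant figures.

To maintain the same Css, the systemic dosing rate must be unchanged: F·D/τ = infusion rate.
D = rate × τ / F = 25.1 × 8 / 0.95 = 211.4 mg

211 mg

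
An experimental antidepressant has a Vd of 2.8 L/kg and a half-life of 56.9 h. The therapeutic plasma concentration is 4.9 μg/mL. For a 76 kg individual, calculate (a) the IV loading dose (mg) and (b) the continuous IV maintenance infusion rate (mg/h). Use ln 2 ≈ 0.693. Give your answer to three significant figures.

Vd = 2.8 L/kg × 76 kg = 212.8 L
LD = Vd × C = 212.8 × 4.9 = 1043 mg
CL = 0.693 × Vd / t½ = 0.693 × 212.8 / 56.9 = 2.592 L/h
Infusion rate = CL × Css = 2.592 × 4.9 = 12.70 mg/h

(a) 1040 mg; (b) 12.7 mg/h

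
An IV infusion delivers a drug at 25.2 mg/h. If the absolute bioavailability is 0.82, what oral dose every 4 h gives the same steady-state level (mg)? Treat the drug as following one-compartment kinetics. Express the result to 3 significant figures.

To maintain the same Css, the systemic dosing rate must be unchanged: F·D/τ = infusion rate.
D = rate × τ / F = 25.2 × 4 / 0.82 = 122.9 mg

123 mg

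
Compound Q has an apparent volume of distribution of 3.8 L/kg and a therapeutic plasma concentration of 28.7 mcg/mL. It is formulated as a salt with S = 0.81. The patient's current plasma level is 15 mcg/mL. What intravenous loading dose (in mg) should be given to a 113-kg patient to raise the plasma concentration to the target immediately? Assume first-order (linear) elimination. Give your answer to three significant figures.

Vd = 3.8 L/kg × 113 kg = 429.4 L
Concentration deficit ΔC = 28.7 − 15 = 13.70 mg/L
LD = Vd × ΔC / S = 429.4 × 13.70 / 0.81 = 7263 mg

7260 mg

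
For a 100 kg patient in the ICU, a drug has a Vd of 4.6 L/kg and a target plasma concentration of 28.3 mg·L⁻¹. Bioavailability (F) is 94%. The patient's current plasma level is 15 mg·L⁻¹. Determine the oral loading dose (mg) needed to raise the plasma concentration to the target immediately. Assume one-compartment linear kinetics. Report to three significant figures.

6510 mg

Vd = 4.6 L/kg × 100 kg = 460.0 L
The loading dose fills Vd to the target concentration.
Concentration deficit ΔC = 28.3 − 15 = 13.30 mg/L
LD = Vd × ΔC / F = 460.0 × 13.30 / 0.94 = 6509 mg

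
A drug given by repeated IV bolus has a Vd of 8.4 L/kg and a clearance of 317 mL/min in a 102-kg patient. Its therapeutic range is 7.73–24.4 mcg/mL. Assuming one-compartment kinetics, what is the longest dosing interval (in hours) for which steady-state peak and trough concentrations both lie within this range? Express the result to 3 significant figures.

Vd = 8.4 L/kg × 102 kg = 856.8 L
CL = 317 mL/min × 60/1000 = 19.02 L/h
k = CL / Vd = 19.02 / 856.8 = 0.02220 h⁻¹
Between IV bolus doses, concentration decays as C = C₀·e^(−kτ), so C_peak/C_trough = e^(kτ).
τ_max = ln(C_peak/C_trough) / k = ln(24.4/7.73) / 0.02220 = 1.149 / 0.02220 = 51.76 h

51.8 h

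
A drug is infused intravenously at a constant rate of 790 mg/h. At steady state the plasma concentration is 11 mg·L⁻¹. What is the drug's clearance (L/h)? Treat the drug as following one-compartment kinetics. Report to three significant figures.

71.8 L/h

At steady state, infusion rate = CL × Css, so CL = rate / Css.
CL = 790 / 11 = 71.82 L/h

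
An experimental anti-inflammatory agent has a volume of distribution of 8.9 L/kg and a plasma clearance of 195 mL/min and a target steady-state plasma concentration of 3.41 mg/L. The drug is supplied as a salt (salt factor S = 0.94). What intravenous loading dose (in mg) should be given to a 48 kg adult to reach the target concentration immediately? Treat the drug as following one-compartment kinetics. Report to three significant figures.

1550 mg

Total Vd = 8.9 × 48 = 427.2 L
LD = Vd × C / S = 427.2 × 3.410 / 0.94 = 1550 mg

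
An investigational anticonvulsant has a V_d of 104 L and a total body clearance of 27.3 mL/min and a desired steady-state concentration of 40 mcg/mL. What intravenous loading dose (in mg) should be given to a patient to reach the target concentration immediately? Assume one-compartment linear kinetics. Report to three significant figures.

4160 mg

LD = Vd × C = 104.0 × 40.00 = 4160 mg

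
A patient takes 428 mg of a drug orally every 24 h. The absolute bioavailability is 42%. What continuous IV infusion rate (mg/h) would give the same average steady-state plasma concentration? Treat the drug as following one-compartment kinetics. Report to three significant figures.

7.49 mg/h

Equivalent systemic input: infusion rate = F·D/τ.
Rate = 0.42 × 428 / 24 = 7.490 mg/h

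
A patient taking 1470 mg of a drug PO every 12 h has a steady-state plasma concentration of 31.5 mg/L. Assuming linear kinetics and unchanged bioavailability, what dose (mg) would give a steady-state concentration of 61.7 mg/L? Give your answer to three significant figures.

2880 mg

With linear kinetics, Css is proportional to dose rate (D/τ) at fixed clearance.
D₂ = D₁ × (Css,target / Css,current) = 1470 × 61.7/31.5 = 2879 mg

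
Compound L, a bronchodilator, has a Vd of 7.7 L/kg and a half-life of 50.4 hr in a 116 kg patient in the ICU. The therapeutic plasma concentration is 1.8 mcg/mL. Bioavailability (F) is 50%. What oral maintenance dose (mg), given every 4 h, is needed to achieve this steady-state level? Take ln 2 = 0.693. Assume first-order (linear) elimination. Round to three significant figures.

Total Vd = 7.7 × 116 = 893.2 L
k = 0.693/50.4 = 0.01375 h⁻¹, so CL = k·Vd = 0.01375 × 893.2 = 12.28 L/h
D = CL × Css × τ / F = 12.28 × 1.8 × 4 / 0.5 = 176.8 mg

177 mg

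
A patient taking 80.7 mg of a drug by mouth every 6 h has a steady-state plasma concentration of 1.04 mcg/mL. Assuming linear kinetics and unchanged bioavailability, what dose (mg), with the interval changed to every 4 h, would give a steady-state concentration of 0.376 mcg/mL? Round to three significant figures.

19.5 mg

With linear kinetics, Css is proportional to dose rate (D/τ) at fixed clearance.
D₂ = D₁ × (Css,target / Css,current) × (τ₂/τ₁) = 80.7 × (0.376/1.04) × (4/6) = 19.45 mg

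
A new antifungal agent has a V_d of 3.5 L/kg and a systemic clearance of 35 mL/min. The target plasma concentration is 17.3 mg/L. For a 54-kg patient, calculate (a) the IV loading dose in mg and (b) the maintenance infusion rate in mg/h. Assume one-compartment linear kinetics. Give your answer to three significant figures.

(a) 3270 mg; (b) 36.3 mg/h

Vd = 3.5 L/kg × 54 kg = 189.0 L
LD = Vd · C_target = 189.0 × 17.3 = 3270 mg
CL = 35 mL/min × 60/1000 = 2.100 L/h
Maintenance infusion rate = CL × Css = 2.100 × 17.3 = 36.33 mg/h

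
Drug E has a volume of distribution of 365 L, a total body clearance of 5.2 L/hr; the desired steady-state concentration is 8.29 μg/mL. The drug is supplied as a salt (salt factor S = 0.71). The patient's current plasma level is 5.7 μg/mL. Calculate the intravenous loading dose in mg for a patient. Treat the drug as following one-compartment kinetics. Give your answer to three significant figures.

1330 mg

Loading dose depends on Vd (not clearance): it fills the distribution volume.
Concentration deficit ΔC = 8.29 − 5.7 = 2.590 mg/L
LD = Vd × ΔC / S = 365.0 × 2.590 / 0.71 = 1331 mg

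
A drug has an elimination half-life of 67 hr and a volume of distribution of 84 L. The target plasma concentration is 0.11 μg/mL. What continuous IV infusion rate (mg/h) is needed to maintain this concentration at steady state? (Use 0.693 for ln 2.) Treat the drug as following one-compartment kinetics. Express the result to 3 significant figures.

CL = 0.693 × Vd / t½ = 0.693 × 84.00 / 67 = 0.8688 L/h
Infusion rate = CL × Css = 0.8688 × 0.11 = 0.09557 mg/h

0.0956 mg/h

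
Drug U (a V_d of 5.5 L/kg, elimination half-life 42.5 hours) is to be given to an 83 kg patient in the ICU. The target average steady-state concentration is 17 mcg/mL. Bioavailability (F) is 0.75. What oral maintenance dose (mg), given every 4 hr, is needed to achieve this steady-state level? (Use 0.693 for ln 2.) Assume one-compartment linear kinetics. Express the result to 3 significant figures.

675 mg

Vd(total) = 83 kg × 5.5 L/kg = 456.5 L
CL = 0.693 × Vd / t½ = 0.693 × 456.5 / 42.5 = 7.444 L/h
D = CL × Css × τ / F = 7.444 × 17 × 4 / 0.75 = 674.9 mg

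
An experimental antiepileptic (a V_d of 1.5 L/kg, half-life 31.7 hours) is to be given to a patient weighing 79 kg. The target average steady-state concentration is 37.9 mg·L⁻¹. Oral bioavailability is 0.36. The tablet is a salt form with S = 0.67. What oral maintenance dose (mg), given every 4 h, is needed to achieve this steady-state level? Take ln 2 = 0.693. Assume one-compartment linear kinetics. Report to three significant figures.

Vd(total) = 79 kg × 1.5 L/kg = 118.5 L
CL = 0.693 × Vd / t½ = 0.693 × 118.5 / 31.7 = 2.591 L/h
D = CL × Css × τ / F / S = 2.591 × 37.9 × 4 / 0.36 / 0.67 = 1629 mg

1630 mg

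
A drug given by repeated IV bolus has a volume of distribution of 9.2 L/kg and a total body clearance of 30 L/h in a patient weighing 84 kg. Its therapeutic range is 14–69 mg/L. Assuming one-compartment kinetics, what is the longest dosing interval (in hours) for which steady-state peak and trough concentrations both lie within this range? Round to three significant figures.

41.1 h

Vd = 9.2 L/kg × 84 kg = 772.8 L
k = CL / Vd = 30.00 / 772.8 = 0.03882 h⁻¹
Between IV bolus doses, concentration decays as C = C₀·e^(−kτ), so C_peak/C_trough = e^(kτ).
τ_max = ln(C_peak/C_trough) / k = ln(69/14) / 0.03882 = 1.595 / 0.03882 = 41.09 h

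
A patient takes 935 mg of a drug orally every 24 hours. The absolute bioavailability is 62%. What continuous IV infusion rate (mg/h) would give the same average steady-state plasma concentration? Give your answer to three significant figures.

24.2 mg/h

Equivalent systemic input: infusion rate = F·D/τ.
Rate = 0.62 × 935 / 24 = 24.15 mg/h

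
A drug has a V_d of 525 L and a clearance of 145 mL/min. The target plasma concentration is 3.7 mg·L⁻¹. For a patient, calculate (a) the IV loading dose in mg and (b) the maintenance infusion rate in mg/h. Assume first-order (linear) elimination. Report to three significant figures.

Loading: fill Vd to C_target → 525.0 L × 3.7 mg/L = 1943 mg
CL = 145 mL/min × 60/1000 = 8.700 L/h
Infusion rate = 8.700 L/h × 3.7 mg/L = 32.19 mg/h

(a) 1940 mg; (b) 32.2 mg/h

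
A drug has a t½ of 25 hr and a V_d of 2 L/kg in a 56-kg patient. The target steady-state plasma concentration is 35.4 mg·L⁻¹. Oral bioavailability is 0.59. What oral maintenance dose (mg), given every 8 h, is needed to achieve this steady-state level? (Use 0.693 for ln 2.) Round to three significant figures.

1490 mg

Total Vd = 2 × 56 = 112.0 L
k = 0.693/25 = 0.02772 h⁻¹, so CL = k·Vd = 0.02772 × 112.0 = 3.105 L/h
D = CL × Css × τ / F = 3.105 × 35.4 × 8 / 0.59 = 1490 mg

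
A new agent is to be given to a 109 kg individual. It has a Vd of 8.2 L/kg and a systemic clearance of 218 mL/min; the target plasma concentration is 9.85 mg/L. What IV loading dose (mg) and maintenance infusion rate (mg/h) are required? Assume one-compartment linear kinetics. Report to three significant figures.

Vd = 8.2 L/kg × 109 kg = 893.8 L
LD = Vd · C_target = 893.8 × 9.85 = 8804 mg
CL = 218 mL/min × 60/1000 = 13.08 L/h
Maintenance infusion rate = CL × Css = 13.08 × 9.85 = 128.8 mg/h

(a) 8800 mg; (b) 129 mg/h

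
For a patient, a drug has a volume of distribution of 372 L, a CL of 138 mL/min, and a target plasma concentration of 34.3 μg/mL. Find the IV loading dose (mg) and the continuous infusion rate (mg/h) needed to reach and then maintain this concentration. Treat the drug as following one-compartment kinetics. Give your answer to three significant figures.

(a) 12800 mg; (b) 284 mg/h

LD = Vd · C_target = 372.0 × 34.3 = 12760 mg
CL = 138 mL/min = 138 × 0.06 = 8.280 L/h
Maintenance infusion rate = CL × Css = 8.280 × 34.3 = 284.0 mg/h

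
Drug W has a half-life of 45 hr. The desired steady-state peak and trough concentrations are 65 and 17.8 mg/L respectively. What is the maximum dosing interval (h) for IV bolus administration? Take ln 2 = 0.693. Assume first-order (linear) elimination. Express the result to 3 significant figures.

84.1 h

k = 0.693 / t½ = 0.693 / 45 = 0.01540 h⁻¹
Between IV bolus doses, concentration decays as C = C₀·e^(−kτ), so C_peak/C_trough = e^(kτ).
τ_max = ln(C_peak/C_trough) / k = ln(65/17.8) / 0.01540 = 1.295 / 0.01540 = 84.09 h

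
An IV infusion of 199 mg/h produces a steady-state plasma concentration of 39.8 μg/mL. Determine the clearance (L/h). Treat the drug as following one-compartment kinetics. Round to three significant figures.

5.00 L/h

At steady state, infusion rate = CL × Css, so CL = rate / Css.
CL = 199 / 39.8 = 5.000 L/h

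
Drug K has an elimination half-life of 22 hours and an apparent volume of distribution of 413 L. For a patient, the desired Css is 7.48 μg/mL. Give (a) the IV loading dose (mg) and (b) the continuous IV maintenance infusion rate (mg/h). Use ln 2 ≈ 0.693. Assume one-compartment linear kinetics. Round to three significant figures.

LD = Vd × C = 413.0 × 7.48 = 3089 mg
CL = 0.693 × Vd / t½ = 0.693 × 413.0 / 22 = 13.01 L/h
Infusion rate = CL × Css = 13.01 × 7.48 = 97.31 mg/h

(a) 3090 mg; (b) 97.3 mg/h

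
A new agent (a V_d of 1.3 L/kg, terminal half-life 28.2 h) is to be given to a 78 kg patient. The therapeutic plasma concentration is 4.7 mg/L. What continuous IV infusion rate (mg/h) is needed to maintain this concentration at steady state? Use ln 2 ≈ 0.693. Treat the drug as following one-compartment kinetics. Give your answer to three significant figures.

11.7 mg/h

Vd = 1.3 L/kg × 78 kg = 101.4 L
k = 0.693/28.2 = 0.02457 h⁻¹, so CL = k·Vd = 0.02457 × 101.4 = 2.491 L/h
Infusion rate = CL × Css = 2.491 × 4.7 = 11.71 mg/h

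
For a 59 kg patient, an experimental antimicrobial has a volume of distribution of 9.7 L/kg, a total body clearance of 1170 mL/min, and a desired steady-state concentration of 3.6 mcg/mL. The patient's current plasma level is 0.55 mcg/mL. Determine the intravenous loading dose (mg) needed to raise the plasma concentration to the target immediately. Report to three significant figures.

Vd = 9.7 L/kg × 59 kg = 572.3 L
Loading dose depends on Vd (not clearance): it fills the distribution volume.
Concentration deficit ΔC = 3.6 − 0.55 = 3.050 mg/L
LD = Vd × ΔC = 572.3 × 3.050 = 1746 mg

1750 mg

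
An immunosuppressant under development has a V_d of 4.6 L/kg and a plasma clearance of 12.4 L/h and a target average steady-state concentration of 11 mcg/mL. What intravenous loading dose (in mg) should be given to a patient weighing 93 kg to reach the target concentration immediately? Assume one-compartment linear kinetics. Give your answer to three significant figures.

Total Vd = 4.6 × 93 = 427.8 L
LD = Vd × C = 427.8 × 11.00 = 4706 mg

4710 mg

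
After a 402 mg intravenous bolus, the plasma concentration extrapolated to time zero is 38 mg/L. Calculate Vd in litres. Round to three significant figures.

10.6 L

Immediately after an IV bolus, C₀ = Dose / Vd, so Vd = Dose / C₀.
Vd = 402 / 38 = 10.58 L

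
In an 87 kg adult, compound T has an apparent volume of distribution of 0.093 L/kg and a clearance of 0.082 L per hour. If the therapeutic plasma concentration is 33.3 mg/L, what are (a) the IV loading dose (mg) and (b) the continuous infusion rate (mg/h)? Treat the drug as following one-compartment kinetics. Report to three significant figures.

Total Vd = 0.093 × 87 = 8.091 L
Loading: fill Vd to C_target → 8.091 L × 33.3 mg/L = 269.4 mg
Infusion rate = 0.08200 L/h × 33.3 mg/L = 2.731 mg/h

(a) 269 mg; (b) 2.73 mg/h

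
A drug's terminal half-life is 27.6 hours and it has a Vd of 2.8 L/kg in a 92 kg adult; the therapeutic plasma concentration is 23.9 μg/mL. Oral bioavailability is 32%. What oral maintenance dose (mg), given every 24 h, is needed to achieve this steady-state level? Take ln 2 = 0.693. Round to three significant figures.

Vd = 2.8 L/kg × 92 kg = 257.6 L
CL = ln 2 · Vd / t½ = 0.693 × 257.6 / 27.6 = 6.468 L/h
D = CL × Css × τ / F = 6.468 × 23.9 × 24 / 0.32 = 11590 mg

11600 mg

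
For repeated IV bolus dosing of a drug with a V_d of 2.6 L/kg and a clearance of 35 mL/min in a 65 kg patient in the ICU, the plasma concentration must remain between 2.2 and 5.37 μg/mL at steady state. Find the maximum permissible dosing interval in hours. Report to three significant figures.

71.8 h

Vd = 2.6 L/kg × 65 kg = 169.0 L
Convert clearance: 35 mL/min × 60 min/h ÷ 1000 mL/L = 2.100 L/h
k = CL / Vd = 2.100 / 169.0 = 0.01243 h⁻¹
Between IV bolus doses, concentration decays as C = C₀·e^(−kτ), so C_peak/C_trough = e^(kτ).
τ_max = ln(C_peak/C_trough) / k = ln(5.37/2.2) / 0.01243 = 0.8924 / 0.01243 = 71.79 h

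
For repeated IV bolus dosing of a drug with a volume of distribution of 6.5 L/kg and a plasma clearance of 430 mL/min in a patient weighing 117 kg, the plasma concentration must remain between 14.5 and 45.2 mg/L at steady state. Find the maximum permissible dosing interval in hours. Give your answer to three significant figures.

Total Vd = 6.5 × 117 = 760.5 L
CL = 430 mL/min × 60/1000 = 25.80 L/h
k = CL / Vd = 25.80 / 760.5 = 0.03393 h⁻¹
Between IV bolus doses, concentration decays as C = C₀·e^(−kτ), so C_peak/C_trough = e^(kτ).
τ_max = ln(C_peak/C_trough) / k = ln(45.2/14.5) / 0.03393 = 1.137 / 0.03393 = 33.51 h

33.5 h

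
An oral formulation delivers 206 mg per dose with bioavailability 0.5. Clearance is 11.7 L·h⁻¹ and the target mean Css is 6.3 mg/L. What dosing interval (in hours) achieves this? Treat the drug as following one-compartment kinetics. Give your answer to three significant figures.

F·D/τ = CL·Css → τ = F·D / (CL·Css).
τ = 0.5 × 206 / (11.7 × 6.3) = 1.397 h

1.40 h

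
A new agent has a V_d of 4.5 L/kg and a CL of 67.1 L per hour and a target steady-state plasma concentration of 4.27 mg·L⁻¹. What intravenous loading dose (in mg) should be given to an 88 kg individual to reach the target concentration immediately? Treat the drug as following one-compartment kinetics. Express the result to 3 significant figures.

1690 mg

Vd = 4.5 L/kg × 88 kg = 396.0 L
Loading dose depends on Vd (not clearance): it fills the distribution volume.
LD = Vd × C = 396.0 × 4.270 = 1691 mg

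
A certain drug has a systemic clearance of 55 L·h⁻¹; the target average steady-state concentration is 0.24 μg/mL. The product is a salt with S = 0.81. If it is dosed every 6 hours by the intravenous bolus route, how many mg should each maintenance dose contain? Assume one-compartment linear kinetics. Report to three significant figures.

D = CL × Css × τ / S = 55.00 × 0.24 × 6 / 0.81 = 97.78 mg

97.8 mg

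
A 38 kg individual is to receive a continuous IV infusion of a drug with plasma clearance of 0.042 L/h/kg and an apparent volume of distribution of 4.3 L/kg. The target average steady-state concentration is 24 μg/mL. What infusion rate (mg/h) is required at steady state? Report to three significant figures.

38.3 mg/h

CL = 0.042 L/h/kg × 38 kg = 1.596 L/h
Infusion rate = CL · Css = 1.596 L/h × 24 mg/L = 38.30 mg/h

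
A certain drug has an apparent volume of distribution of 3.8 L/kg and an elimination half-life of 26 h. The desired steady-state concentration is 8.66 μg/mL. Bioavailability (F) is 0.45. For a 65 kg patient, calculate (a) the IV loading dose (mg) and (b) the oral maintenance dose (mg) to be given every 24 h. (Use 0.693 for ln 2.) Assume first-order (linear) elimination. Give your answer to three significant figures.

Total Vd = 3.8 × 65 = 247.0 L
LD = Vd × C = 247.0 × 8.66 = 2139 mg
CL = 0.693 × Vd / t½ = 0.693 × 247.0 / 26 = 6.584 L/h
D = CL × Css × τ / F = 6.584 × 8.66 × 24 / 0.45 = 3041 mg

(a) 2140 mg; (b) 3040 mg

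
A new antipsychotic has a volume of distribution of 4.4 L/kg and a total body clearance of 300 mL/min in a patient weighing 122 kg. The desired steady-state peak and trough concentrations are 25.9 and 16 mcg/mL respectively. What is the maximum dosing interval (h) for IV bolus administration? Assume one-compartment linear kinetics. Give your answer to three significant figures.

Vd = 4.4 L/kg × 122 kg = 536.8 L
Convert clearance: 300 mL/min × 60 min/h ÷ 1000 mL/L = 18.00 L/h
k = CL / Vd = 18.00 / 536.8 = 0.03353 h⁻¹
Between IV bolus doses, concentration decays as C = C₀·e^(−kτ), so C_peak/C_trough = e^(kτ).
τ_max = ln(C_peak/C_trough) / k = ln(25.9/16) / 0.03353 = 0.4817 / 0.03353 = 14.37 h

14.4 h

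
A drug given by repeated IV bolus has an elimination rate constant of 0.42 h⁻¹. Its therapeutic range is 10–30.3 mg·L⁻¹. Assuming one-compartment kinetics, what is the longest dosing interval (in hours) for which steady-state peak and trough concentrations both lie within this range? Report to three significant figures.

Between IV bolus doses, concentration decays as C = C₀·e^(−kτ), so C_peak/C_trough = e^(kτ).
τ_max = ln(C_peak/C_trough) / k = ln(30.3/10) / 0.4200 = 1.109 / 0.4200 = 2.640 h

2.64 h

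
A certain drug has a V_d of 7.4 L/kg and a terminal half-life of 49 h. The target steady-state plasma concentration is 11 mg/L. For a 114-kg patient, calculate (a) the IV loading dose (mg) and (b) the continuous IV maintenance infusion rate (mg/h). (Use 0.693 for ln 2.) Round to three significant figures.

Total Vd = 7.4 × 114 = 843.6 L
LD = Vd × C = 843.6 × 11 = 9280 mg
CL = 0.693 × Vd / t½ = 0.693 × 843.6 / 49 = 11.93 L/h
Infusion rate = CL × Css = 11.93 × 11 = 131.2 mg/h

(a) 9280 mg; (b) 131 mg/h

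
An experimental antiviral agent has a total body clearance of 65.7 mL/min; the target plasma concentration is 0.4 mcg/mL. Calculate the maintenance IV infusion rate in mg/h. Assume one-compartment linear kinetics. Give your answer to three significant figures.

Convert clearance: 65.7 mL/min × 60 min/h ÷ 1000 mL/L = 3.942 L/h
R₀ = 3.942 × 0.4 = 1.577 mg/h

1.58 mg/h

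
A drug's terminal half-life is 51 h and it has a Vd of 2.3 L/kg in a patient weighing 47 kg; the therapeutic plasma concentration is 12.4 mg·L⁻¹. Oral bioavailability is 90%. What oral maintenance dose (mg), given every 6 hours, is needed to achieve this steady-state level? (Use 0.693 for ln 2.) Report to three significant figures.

Vd = 2.3 L/kg × 47 kg = 108.1 L
CL = ln 2 · Vd / t½ = 0.693 × 108.1 / 51 = 1.469 L/h
D = CL × Css × τ / F = 1.469 × 12.4 × 6 / 0.9 = 121.4 mg

121 mg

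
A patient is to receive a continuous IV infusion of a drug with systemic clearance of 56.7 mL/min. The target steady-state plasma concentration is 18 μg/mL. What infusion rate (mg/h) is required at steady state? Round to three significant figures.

CL = 56.7 mL/min × 60/1000 = 3.402 L/h
Rate = CL × Css = 3.402 × 18 = 61.24 mg/h

61.2 mg/h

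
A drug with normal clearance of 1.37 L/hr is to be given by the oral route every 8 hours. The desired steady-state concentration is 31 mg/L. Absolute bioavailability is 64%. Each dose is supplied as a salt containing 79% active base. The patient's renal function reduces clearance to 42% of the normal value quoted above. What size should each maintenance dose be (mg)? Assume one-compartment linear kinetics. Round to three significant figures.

282 mg

Patient clearance = 0.42 × 1.370 = 0.5754 L/h
D = CL × Css × τ / F / S = 0.5754 × 31 × 8 / 0.64 / 0.79 = 282.2 mg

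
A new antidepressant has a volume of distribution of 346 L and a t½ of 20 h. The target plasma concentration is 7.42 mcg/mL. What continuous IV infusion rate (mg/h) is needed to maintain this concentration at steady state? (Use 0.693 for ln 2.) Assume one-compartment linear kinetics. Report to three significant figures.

CL = ln 2 · Vd / t½ = 0.693 × 346.0 / 20 = 11.99 L/h
Infusion rate = CL × Css = 11.99 × 7.42 = 88.97 mg/h

89.0 mg/h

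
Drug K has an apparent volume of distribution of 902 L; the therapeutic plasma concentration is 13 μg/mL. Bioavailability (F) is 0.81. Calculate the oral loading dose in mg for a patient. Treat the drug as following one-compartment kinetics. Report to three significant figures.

14500 mg

The loading dose fills Vd to the target concentration.
LD = Vd × C / F = 902.0 × 13.00 / 0.81 = 14480 mg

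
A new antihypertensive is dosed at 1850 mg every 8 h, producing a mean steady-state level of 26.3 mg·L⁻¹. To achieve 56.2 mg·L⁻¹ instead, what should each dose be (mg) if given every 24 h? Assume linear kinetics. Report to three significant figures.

11900 mg

For first-order elimination, Css ∝ F·D/(CL·τ); F and CL are unchanged, so Css ∝ D/τ.
D₂ = D₁ × (Css,target / Css,current) × (τ₂/τ₁) = 1850 × (56.2/26.3) × (24/8) = 11860 mg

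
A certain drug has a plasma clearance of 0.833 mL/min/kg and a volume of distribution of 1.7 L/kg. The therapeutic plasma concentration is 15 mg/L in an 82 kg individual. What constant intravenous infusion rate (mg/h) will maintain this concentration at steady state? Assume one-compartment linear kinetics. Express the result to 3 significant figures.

CL = 0.833 mL/min/kg × 82 kg = 68.31 mL/min = 68.31 × 60/1000 = 4.099 L/h
Maintenance depends on clearance, not Vd — rate in must match rate out.
Rate = CL × Css = 4.099 × 15 = 61.49 mg/h

61.5 mg/h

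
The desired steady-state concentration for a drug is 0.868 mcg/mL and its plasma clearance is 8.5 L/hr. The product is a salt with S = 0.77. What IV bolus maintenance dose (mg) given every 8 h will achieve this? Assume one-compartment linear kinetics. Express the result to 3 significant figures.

D = CL × Css × τ / S = 8.500 × 0.868 × 8 / 0.77 = 76.65 mg

76.7 mg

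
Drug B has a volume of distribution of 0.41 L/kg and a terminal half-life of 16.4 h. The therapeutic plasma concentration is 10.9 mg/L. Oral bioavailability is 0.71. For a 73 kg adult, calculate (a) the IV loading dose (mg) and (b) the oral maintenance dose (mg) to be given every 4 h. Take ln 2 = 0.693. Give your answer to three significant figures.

Vd(total) = 73 kg × 0.41 L/kg = 29.93 L
LD = Vd × C = 29.93 × 10.9 = 326.2 mg
CL = 0.693 × Vd / t½ = 0.693 × 29.93 / 16.4 = 1.265 L/h
D = CL × Css × τ / F = 1.265 × 10.9 × 4 / 0.71 = 77.68 mg

(a) 326 mg; (b) 77.7 mg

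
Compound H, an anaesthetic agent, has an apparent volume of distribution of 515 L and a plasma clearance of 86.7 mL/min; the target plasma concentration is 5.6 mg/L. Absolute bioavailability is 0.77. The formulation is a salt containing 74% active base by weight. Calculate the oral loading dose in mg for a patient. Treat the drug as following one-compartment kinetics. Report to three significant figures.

LD = Vd × C / F / S = 515.0 × 5.600 / 0.77 / 0.74 = 5061 mg

5060 mg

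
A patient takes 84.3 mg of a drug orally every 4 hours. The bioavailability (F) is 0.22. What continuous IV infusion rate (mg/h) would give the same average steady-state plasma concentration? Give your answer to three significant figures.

Equivalent systemic input: infusion rate = F·D/τ.
Rate = 0.22 × 84.3 / 4 = 4.637 mg/h

4.64 mg/h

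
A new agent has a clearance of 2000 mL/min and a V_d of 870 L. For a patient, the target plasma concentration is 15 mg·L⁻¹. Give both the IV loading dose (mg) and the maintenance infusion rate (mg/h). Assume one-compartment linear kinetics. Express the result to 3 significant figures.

LD = Vd · C_target = 870.0 × 15 = 13050 mg
CL = 2000 mL/min = 2000 × 0.06 = 120.0 L/h
Maintenance: replace elimination → rate = CL × Css = 120.0 × 15 = 1800 mg/h

(a) 13100 mg; (b) 1800 mg/h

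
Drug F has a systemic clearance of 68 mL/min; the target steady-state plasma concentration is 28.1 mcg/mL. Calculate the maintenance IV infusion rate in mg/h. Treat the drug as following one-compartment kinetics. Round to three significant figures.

CL = 68 mL/min × 60/1000 = 4.080 L/h
At steady state, infusion rate equals elimination rate: rate in = CL × Css.
Rate = CL × Css = 4.080 × 28.1 = 114.6 mg/h

115 mg/h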